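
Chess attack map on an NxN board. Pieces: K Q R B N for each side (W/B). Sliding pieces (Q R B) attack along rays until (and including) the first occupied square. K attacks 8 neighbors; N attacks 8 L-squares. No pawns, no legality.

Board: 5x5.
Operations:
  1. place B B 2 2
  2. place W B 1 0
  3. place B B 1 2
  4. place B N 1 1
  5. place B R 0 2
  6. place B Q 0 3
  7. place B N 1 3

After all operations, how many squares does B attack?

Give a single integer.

Op 1: place BB@(2,2)
Op 2: place WB@(1,0)
Op 3: place BB@(1,2)
Op 4: place BN@(1,1)
Op 5: place BR@(0,2)
Op 6: place BQ@(0,3)
Op 7: place BN@(1,3)
Per-piece attacks for B:
  BR@(0,2): attacks (0,3) (0,1) (0,0) (1,2) [ray(0,1) blocked at (0,3); ray(1,0) blocked at (1,2)]
  BQ@(0,3): attacks (0,4) (0,2) (1,3) (1,4) (1,2) [ray(0,-1) blocked at (0,2); ray(1,0) blocked at (1,3); ray(1,-1) blocked at (1,2)]
  BN@(1,1): attacks (2,3) (3,2) (0,3) (3,0)
  BB@(1,2): attacks (2,3) (3,4) (2,1) (3,0) (0,3) (0,1) [ray(-1,1) blocked at (0,3)]
  BN@(1,3): attacks (3,4) (2,1) (3,2) (0,1)
  BB@(2,2): attacks (3,3) (4,4) (3,1) (4,0) (1,3) (1,1) [ray(-1,1) blocked at (1,3); ray(-1,-1) blocked at (1,1)]
Union (18 distinct): (0,0) (0,1) (0,2) (0,3) (0,4) (1,1) (1,2) (1,3) (1,4) (2,1) (2,3) (3,0) (3,1) (3,2) (3,3) (3,4) (4,0) (4,4)

Answer: 18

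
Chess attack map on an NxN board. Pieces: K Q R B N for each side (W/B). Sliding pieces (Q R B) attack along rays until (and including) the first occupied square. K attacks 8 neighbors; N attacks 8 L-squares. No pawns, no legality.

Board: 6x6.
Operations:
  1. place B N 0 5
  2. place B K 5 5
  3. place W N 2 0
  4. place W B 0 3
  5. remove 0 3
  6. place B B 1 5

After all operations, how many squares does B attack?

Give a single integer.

Answer: 9

Derivation:
Op 1: place BN@(0,5)
Op 2: place BK@(5,5)
Op 3: place WN@(2,0)
Op 4: place WB@(0,3)
Op 5: remove (0,3)
Op 6: place BB@(1,5)
Per-piece attacks for B:
  BN@(0,5): attacks (1,3) (2,4)
  BB@(1,5): attacks (2,4) (3,3) (4,2) (5,1) (0,4)
  BK@(5,5): attacks (5,4) (4,5) (4,4)
Union (9 distinct): (0,4) (1,3) (2,4) (3,3) (4,2) (4,4) (4,5) (5,1) (5,4)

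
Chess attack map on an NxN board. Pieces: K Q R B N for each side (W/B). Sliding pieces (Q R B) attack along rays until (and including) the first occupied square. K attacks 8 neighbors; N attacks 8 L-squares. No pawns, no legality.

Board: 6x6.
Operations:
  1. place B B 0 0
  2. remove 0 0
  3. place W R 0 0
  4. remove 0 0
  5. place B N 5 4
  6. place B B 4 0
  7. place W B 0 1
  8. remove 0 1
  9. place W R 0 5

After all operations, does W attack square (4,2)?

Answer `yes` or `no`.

Op 1: place BB@(0,0)
Op 2: remove (0,0)
Op 3: place WR@(0,0)
Op 4: remove (0,0)
Op 5: place BN@(5,4)
Op 6: place BB@(4,0)
Op 7: place WB@(0,1)
Op 8: remove (0,1)
Op 9: place WR@(0,5)
Per-piece attacks for W:
  WR@(0,5): attacks (0,4) (0,3) (0,2) (0,1) (0,0) (1,5) (2,5) (3,5) (4,5) (5,5)
W attacks (4,2): no

Answer: no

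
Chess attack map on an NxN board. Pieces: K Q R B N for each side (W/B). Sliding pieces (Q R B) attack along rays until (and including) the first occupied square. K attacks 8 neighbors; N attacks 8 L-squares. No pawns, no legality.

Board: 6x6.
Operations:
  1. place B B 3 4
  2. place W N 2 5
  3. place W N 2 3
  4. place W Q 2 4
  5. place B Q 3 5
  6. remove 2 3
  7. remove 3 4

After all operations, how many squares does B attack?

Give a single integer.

Answer: 11

Derivation:
Op 1: place BB@(3,4)
Op 2: place WN@(2,5)
Op 3: place WN@(2,3)
Op 4: place WQ@(2,4)
Op 5: place BQ@(3,5)
Op 6: remove (2,3)
Op 7: remove (3,4)
Per-piece attacks for B:
  BQ@(3,5): attacks (3,4) (3,3) (3,2) (3,1) (3,0) (4,5) (5,5) (2,5) (4,4) (5,3) (2,4) [ray(-1,0) blocked at (2,5); ray(-1,-1) blocked at (2,4)]
Union (11 distinct): (2,4) (2,5) (3,0) (3,1) (3,2) (3,3) (3,4) (4,4) (4,5) (5,3) (5,5)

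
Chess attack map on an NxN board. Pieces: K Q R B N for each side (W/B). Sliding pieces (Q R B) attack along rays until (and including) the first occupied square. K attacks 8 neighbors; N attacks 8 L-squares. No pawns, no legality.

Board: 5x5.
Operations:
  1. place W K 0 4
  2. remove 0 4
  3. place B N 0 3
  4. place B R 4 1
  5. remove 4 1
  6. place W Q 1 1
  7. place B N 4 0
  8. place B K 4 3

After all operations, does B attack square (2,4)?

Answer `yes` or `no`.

Op 1: place WK@(0,4)
Op 2: remove (0,4)
Op 3: place BN@(0,3)
Op 4: place BR@(4,1)
Op 5: remove (4,1)
Op 6: place WQ@(1,1)
Op 7: place BN@(4,0)
Op 8: place BK@(4,3)
Per-piece attacks for B:
  BN@(0,3): attacks (2,4) (1,1) (2,2)
  BN@(4,0): attacks (3,2) (2,1)
  BK@(4,3): attacks (4,4) (4,2) (3,3) (3,4) (3,2)
B attacks (2,4): yes

Answer: yes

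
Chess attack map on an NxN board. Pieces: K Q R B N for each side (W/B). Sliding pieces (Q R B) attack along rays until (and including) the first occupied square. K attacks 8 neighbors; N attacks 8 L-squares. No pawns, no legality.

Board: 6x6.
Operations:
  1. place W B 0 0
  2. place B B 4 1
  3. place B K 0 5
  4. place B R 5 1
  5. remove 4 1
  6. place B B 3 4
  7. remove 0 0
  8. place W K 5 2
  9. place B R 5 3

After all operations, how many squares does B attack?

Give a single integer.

Answer: 20

Derivation:
Op 1: place WB@(0,0)
Op 2: place BB@(4,1)
Op 3: place BK@(0,5)
Op 4: place BR@(5,1)
Op 5: remove (4,1)
Op 6: place BB@(3,4)
Op 7: remove (0,0)
Op 8: place WK@(5,2)
Op 9: place BR@(5,3)
Per-piece attacks for B:
  BK@(0,5): attacks (0,4) (1,5) (1,4)
  BB@(3,4): attacks (4,5) (4,3) (5,2) (2,5) (2,3) (1,2) (0,1) [ray(1,-1) blocked at (5,2)]
  BR@(5,1): attacks (5,2) (5,0) (4,1) (3,1) (2,1) (1,1) (0,1) [ray(0,1) blocked at (5,2)]
  BR@(5,3): attacks (5,4) (5,5) (5,2) (4,3) (3,3) (2,3) (1,3) (0,3) [ray(0,-1) blocked at (5,2)]
Union (20 distinct): (0,1) (0,3) (0,4) (1,1) (1,2) (1,3) (1,4) (1,5) (2,1) (2,3) (2,5) (3,1) (3,3) (4,1) (4,3) (4,5) (5,0) (5,2) (5,4) (5,5)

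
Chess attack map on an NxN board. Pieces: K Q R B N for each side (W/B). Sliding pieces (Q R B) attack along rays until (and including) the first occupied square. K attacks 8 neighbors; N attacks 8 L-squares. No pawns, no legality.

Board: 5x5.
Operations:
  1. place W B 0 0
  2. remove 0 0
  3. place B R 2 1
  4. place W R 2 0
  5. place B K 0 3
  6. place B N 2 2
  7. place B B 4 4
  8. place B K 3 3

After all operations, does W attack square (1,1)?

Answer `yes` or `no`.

Op 1: place WB@(0,0)
Op 2: remove (0,0)
Op 3: place BR@(2,1)
Op 4: place WR@(2,0)
Op 5: place BK@(0,3)
Op 6: place BN@(2,2)
Op 7: place BB@(4,4)
Op 8: place BK@(3,3)
Per-piece attacks for W:
  WR@(2,0): attacks (2,1) (3,0) (4,0) (1,0) (0,0) [ray(0,1) blocked at (2,1)]
W attacks (1,1): no

Answer: no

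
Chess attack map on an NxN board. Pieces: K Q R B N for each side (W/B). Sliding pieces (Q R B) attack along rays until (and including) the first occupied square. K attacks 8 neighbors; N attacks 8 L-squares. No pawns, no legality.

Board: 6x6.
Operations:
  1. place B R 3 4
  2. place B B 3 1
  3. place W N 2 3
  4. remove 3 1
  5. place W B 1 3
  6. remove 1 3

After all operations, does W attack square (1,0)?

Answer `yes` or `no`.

Answer: no

Derivation:
Op 1: place BR@(3,4)
Op 2: place BB@(3,1)
Op 3: place WN@(2,3)
Op 4: remove (3,1)
Op 5: place WB@(1,3)
Op 6: remove (1,3)
Per-piece attacks for W:
  WN@(2,3): attacks (3,5) (4,4) (1,5) (0,4) (3,1) (4,2) (1,1) (0,2)
W attacks (1,0): no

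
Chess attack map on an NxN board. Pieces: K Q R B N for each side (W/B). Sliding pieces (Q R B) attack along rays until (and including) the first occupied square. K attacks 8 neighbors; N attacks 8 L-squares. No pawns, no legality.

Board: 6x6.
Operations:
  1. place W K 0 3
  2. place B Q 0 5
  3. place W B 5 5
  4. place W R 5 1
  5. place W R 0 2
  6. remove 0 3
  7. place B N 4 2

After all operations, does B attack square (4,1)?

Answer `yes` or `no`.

Answer: yes

Derivation:
Op 1: place WK@(0,3)
Op 2: place BQ@(0,5)
Op 3: place WB@(5,5)
Op 4: place WR@(5,1)
Op 5: place WR@(0,2)
Op 6: remove (0,3)
Op 7: place BN@(4,2)
Per-piece attacks for B:
  BQ@(0,5): attacks (0,4) (0,3) (0,2) (1,5) (2,5) (3,5) (4,5) (5,5) (1,4) (2,3) (3,2) (4,1) (5,0) [ray(0,-1) blocked at (0,2); ray(1,0) blocked at (5,5)]
  BN@(4,2): attacks (5,4) (3,4) (2,3) (5,0) (3,0) (2,1)
B attacks (4,1): yes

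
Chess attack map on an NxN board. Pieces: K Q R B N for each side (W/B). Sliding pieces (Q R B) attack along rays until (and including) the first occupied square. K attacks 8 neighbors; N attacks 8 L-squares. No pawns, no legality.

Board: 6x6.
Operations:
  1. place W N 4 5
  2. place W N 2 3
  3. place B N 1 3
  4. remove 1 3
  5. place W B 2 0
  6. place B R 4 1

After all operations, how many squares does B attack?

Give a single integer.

Op 1: place WN@(4,5)
Op 2: place WN@(2,3)
Op 3: place BN@(1,3)
Op 4: remove (1,3)
Op 5: place WB@(2,0)
Op 6: place BR@(4,1)
Per-piece attacks for B:
  BR@(4,1): attacks (4,2) (4,3) (4,4) (4,5) (4,0) (5,1) (3,1) (2,1) (1,1) (0,1) [ray(0,1) blocked at (4,5)]
Union (10 distinct): (0,1) (1,1) (2,1) (3,1) (4,0) (4,2) (4,3) (4,4) (4,5) (5,1)

Answer: 10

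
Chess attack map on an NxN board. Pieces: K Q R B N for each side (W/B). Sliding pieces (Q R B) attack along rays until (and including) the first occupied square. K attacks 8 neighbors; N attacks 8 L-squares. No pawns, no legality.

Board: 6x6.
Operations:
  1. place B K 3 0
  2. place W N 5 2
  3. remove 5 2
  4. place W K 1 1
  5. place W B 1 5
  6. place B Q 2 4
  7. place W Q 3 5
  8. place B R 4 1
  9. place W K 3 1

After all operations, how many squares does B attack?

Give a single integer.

Op 1: place BK@(3,0)
Op 2: place WN@(5,2)
Op 3: remove (5,2)
Op 4: place WK@(1,1)
Op 5: place WB@(1,5)
Op 6: place BQ@(2,4)
Op 7: place WQ@(3,5)
Op 8: place BR@(4,1)
Op 9: place WK@(3,1)
Per-piece attacks for B:
  BQ@(2,4): attacks (2,5) (2,3) (2,2) (2,1) (2,0) (3,4) (4,4) (5,4) (1,4) (0,4) (3,5) (3,3) (4,2) (5,1) (1,5) (1,3) (0,2) [ray(1,1) blocked at (3,5); ray(-1,1) blocked at (1,5)]
  BK@(3,0): attacks (3,1) (4,0) (2,0) (4,1) (2,1)
  BR@(4,1): attacks (4,2) (4,3) (4,4) (4,5) (4,0) (5,1) (3,1) [ray(-1,0) blocked at (3,1)]
Union (22 distinct): (0,2) (0,4) (1,3) (1,4) (1,5) (2,0) (2,1) (2,2) (2,3) (2,5) (3,1) (3,3) (3,4) (3,5) (4,0) (4,1) (4,2) (4,3) (4,4) (4,5) (5,1) (5,4)

Answer: 22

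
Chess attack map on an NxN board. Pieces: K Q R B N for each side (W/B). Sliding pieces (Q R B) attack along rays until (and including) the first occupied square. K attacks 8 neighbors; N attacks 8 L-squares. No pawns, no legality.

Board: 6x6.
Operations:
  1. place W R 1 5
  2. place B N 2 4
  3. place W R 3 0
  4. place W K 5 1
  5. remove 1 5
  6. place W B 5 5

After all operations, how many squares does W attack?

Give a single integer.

Op 1: place WR@(1,5)
Op 2: place BN@(2,4)
Op 3: place WR@(3,0)
Op 4: place WK@(5,1)
Op 5: remove (1,5)
Op 6: place WB@(5,5)
Per-piece attacks for W:
  WR@(3,0): attacks (3,1) (3,2) (3,3) (3,4) (3,5) (4,0) (5,0) (2,0) (1,0) (0,0)
  WK@(5,1): attacks (5,2) (5,0) (4,1) (4,2) (4,0)
  WB@(5,5): attacks (4,4) (3,3) (2,2) (1,1) (0,0)
Union (16 distinct): (0,0) (1,0) (1,1) (2,0) (2,2) (3,1) (3,2) (3,3) (3,4) (3,5) (4,0) (4,1) (4,2) (4,4) (5,0) (5,2)

Answer: 16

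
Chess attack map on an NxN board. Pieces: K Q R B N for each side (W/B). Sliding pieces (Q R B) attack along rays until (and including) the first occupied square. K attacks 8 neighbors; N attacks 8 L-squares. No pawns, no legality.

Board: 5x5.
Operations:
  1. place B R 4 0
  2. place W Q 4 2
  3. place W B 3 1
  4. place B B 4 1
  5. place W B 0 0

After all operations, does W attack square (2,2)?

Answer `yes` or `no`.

Answer: yes

Derivation:
Op 1: place BR@(4,0)
Op 2: place WQ@(4,2)
Op 3: place WB@(3,1)
Op 4: place BB@(4,1)
Op 5: place WB@(0,0)
Per-piece attacks for W:
  WB@(0,0): attacks (1,1) (2,2) (3,3) (4,4)
  WB@(3,1): attacks (4,2) (4,0) (2,2) (1,3) (0,4) (2,0) [ray(1,1) blocked at (4,2); ray(1,-1) blocked at (4,0)]
  WQ@(4,2): attacks (4,3) (4,4) (4,1) (3,2) (2,2) (1,2) (0,2) (3,3) (2,4) (3,1) [ray(0,-1) blocked at (4,1); ray(-1,-1) blocked at (3,1)]
W attacks (2,2): yes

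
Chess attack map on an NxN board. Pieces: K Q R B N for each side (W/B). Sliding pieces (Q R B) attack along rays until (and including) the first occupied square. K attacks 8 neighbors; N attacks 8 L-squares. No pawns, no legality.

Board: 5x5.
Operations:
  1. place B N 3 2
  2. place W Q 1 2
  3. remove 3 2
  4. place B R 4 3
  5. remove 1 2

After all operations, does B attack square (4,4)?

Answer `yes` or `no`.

Answer: yes

Derivation:
Op 1: place BN@(3,2)
Op 2: place WQ@(1,2)
Op 3: remove (3,2)
Op 4: place BR@(4,3)
Op 5: remove (1,2)
Per-piece attacks for B:
  BR@(4,3): attacks (4,4) (4,2) (4,1) (4,0) (3,3) (2,3) (1,3) (0,3)
B attacks (4,4): yes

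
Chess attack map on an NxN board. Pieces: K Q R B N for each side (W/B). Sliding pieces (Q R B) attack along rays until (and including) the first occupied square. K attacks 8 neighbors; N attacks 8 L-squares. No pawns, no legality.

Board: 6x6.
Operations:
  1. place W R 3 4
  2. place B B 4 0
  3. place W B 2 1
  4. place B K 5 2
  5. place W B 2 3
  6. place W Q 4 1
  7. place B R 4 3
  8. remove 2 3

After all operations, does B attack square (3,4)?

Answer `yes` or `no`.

Op 1: place WR@(3,4)
Op 2: place BB@(4,0)
Op 3: place WB@(2,1)
Op 4: place BK@(5,2)
Op 5: place WB@(2,3)
Op 6: place WQ@(4,1)
Op 7: place BR@(4,3)
Op 8: remove (2,3)
Per-piece attacks for B:
  BB@(4,0): attacks (5,1) (3,1) (2,2) (1,3) (0,4)
  BR@(4,3): attacks (4,4) (4,5) (4,2) (4,1) (5,3) (3,3) (2,3) (1,3) (0,3) [ray(0,-1) blocked at (4,1)]
  BK@(5,2): attacks (5,3) (5,1) (4,2) (4,3) (4,1)
B attacks (3,4): no

Answer: no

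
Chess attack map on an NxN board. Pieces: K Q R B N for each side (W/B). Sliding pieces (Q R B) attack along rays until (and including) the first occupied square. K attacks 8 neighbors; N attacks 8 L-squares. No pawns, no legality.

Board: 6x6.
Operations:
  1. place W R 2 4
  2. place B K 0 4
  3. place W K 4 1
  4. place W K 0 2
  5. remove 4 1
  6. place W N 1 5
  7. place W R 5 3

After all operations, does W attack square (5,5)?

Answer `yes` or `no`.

Op 1: place WR@(2,4)
Op 2: place BK@(0,4)
Op 3: place WK@(4,1)
Op 4: place WK@(0,2)
Op 5: remove (4,1)
Op 6: place WN@(1,5)
Op 7: place WR@(5,3)
Per-piece attacks for W:
  WK@(0,2): attacks (0,3) (0,1) (1,2) (1,3) (1,1)
  WN@(1,5): attacks (2,3) (3,4) (0,3)
  WR@(2,4): attacks (2,5) (2,3) (2,2) (2,1) (2,0) (3,4) (4,4) (5,4) (1,4) (0,4) [ray(-1,0) blocked at (0,4)]
  WR@(5,3): attacks (5,4) (5,5) (5,2) (5,1) (5,0) (4,3) (3,3) (2,3) (1,3) (0,3)
W attacks (5,5): yes

Answer: yes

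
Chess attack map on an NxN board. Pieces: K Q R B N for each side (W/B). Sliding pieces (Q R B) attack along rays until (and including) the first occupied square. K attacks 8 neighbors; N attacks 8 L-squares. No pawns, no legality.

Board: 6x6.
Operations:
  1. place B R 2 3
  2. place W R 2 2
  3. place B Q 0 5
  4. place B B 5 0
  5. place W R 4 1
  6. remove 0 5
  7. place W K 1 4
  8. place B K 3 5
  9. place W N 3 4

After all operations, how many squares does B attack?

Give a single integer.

Answer: 12

Derivation:
Op 1: place BR@(2,3)
Op 2: place WR@(2,2)
Op 3: place BQ@(0,5)
Op 4: place BB@(5,0)
Op 5: place WR@(4,1)
Op 6: remove (0,5)
Op 7: place WK@(1,4)
Op 8: place BK@(3,5)
Op 9: place WN@(3,4)
Per-piece attacks for B:
  BR@(2,3): attacks (2,4) (2,5) (2,2) (3,3) (4,3) (5,3) (1,3) (0,3) [ray(0,-1) blocked at (2,2)]
  BK@(3,5): attacks (3,4) (4,5) (2,5) (4,4) (2,4)
  BB@(5,0): attacks (4,1) [ray(-1,1) blocked at (4,1)]
Union (12 distinct): (0,3) (1,3) (2,2) (2,4) (2,5) (3,3) (3,4) (4,1) (4,3) (4,4) (4,5) (5,3)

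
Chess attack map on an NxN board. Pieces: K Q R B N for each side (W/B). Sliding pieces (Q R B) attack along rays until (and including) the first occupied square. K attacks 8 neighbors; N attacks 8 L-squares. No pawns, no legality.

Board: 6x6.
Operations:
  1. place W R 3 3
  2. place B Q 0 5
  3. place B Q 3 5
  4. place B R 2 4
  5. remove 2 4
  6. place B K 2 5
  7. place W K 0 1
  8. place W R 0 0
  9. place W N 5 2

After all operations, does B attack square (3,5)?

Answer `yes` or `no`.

Op 1: place WR@(3,3)
Op 2: place BQ@(0,5)
Op 3: place BQ@(3,5)
Op 4: place BR@(2,4)
Op 5: remove (2,4)
Op 6: place BK@(2,5)
Op 7: place WK@(0,1)
Op 8: place WR@(0,0)
Op 9: place WN@(5,2)
Per-piece attacks for B:
  BQ@(0,5): attacks (0,4) (0,3) (0,2) (0,1) (1,5) (2,5) (1,4) (2,3) (3,2) (4,1) (5,0) [ray(0,-1) blocked at (0,1); ray(1,0) blocked at (2,5)]
  BK@(2,5): attacks (2,4) (3,5) (1,5) (3,4) (1,4)
  BQ@(3,5): attacks (3,4) (3,3) (4,5) (5,5) (2,5) (4,4) (5,3) (2,4) (1,3) (0,2) [ray(0,-1) blocked at (3,3); ray(-1,0) blocked at (2,5)]
B attacks (3,5): yes

Answer: yes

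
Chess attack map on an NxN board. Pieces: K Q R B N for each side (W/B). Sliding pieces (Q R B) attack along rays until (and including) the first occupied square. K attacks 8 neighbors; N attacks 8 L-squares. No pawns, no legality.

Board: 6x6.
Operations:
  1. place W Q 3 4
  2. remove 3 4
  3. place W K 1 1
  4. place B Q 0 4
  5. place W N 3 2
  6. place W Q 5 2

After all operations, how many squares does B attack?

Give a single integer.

Op 1: place WQ@(3,4)
Op 2: remove (3,4)
Op 3: place WK@(1,1)
Op 4: place BQ@(0,4)
Op 5: place WN@(3,2)
Op 6: place WQ@(5,2)
Per-piece attacks for B:
  BQ@(0,4): attacks (0,5) (0,3) (0,2) (0,1) (0,0) (1,4) (2,4) (3,4) (4,4) (5,4) (1,5) (1,3) (2,2) (3,1) (4,0)
Union (15 distinct): (0,0) (0,1) (0,2) (0,3) (0,5) (1,3) (1,4) (1,5) (2,2) (2,4) (3,1) (3,4) (4,0) (4,4) (5,4)

Answer: 15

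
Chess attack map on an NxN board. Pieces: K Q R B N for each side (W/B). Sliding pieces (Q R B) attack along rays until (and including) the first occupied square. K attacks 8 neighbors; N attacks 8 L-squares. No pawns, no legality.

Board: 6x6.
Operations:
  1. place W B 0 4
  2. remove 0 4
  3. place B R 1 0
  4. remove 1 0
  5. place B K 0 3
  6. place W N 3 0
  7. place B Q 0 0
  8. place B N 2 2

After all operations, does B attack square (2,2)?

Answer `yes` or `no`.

Answer: yes

Derivation:
Op 1: place WB@(0,4)
Op 2: remove (0,4)
Op 3: place BR@(1,0)
Op 4: remove (1,0)
Op 5: place BK@(0,3)
Op 6: place WN@(3,0)
Op 7: place BQ@(0,0)
Op 8: place BN@(2,2)
Per-piece attacks for B:
  BQ@(0,0): attacks (0,1) (0,2) (0,3) (1,0) (2,0) (3,0) (1,1) (2,2) [ray(0,1) blocked at (0,3); ray(1,0) blocked at (3,0); ray(1,1) blocked at (2,2)]
  BK@(0,3): attacks (0,4) (0,2) (1,3) (1,4) (1,2)
  BN@(2,2): attacks (3,4) (4,3) (1,4) (0,3) (3,0) (4,1) (1,0) (0,1)
B attacks (2,2): yes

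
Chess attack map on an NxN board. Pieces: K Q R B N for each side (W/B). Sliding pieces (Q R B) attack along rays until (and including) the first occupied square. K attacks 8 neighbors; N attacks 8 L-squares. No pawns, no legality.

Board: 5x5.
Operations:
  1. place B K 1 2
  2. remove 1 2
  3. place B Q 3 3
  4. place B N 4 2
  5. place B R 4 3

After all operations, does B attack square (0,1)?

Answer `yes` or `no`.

Op 1: place BK@(1,2)
Op 2: remove (1,2)
Op 3: place BQ@(3,3)
Op 4: place BN@(4,2)
Op 5: place BR@(4,3)
Per-piece attacks for B:
  BQ@(3,3): attacks (3,4) (3,2) (3,1) (3,0) (4,3) (2,3) (1,3) (0,3) (4,4) (4,2) (2,4) (2,2) (1,1) (0,0) [ray(1,0) blocked at (4,3); ray(1,-1) blocked at (4,2)]
  BN@(4,2): attacks (3,4) (2,3) (3,0) (2,1)
  BR@(4,3): attacks (4,4) (4,2) (3,3) [ray(0,-1) blocked at (4,2); ray(-1,0) blocked at (3,3)]
B attacks (0,1): no

Answer: no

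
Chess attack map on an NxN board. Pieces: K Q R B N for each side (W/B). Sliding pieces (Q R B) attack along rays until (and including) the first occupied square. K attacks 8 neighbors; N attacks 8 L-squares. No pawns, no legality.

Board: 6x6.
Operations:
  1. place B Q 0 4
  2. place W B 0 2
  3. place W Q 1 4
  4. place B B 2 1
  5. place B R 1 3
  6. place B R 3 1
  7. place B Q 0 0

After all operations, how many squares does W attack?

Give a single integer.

Op 1: place BQ@(0,4)
Op 2: place WB@(0,2)
Op 3: place WQ@(1,4)
Op 4: place BB@(2,1)
Op 5: place BR@(1,3)
Op 6: place BR@(3,1)
Op 7: place BQ@(0,0)
Per-piece attacks for W:
  WB@(0,2): attacks (1,3) (1,1) (2,0) [ray(1,1) blocked at (1,3)]
  WQ@(1,4): attacks (1,5) (1,3) (2,4) (3,4) (4,4) (5,4) (0,4) (2,5) (2,3) (3,2) (4,1) (5,0) (0,5) (0,3) [ray(0,-1) blocked at (1,3); ray(-1,0) blocked at (0,4)]
Union (16 distinct): (0,3) (0,4) (0,5) (1,1) (1,3) (1,5) (2,0) (2,3) (2,4) (2,5) (3,2) (3,4) (4,1) (4,4) (5,0) (5,4)

Answer: 16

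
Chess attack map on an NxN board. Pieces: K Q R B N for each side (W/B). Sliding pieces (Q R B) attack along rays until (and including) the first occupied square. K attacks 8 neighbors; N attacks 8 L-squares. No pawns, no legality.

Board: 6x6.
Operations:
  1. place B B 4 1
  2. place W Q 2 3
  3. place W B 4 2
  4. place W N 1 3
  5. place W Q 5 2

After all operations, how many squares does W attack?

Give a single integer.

Op 1: place BB@(4,1)
Op 2: place WQ@(2,3)
Op 3: place WB@(4,2)
Op 4: place WN@(1,3)
Op 5: place WQ@(5,2)
Per-piece attacks for W:
  WN@(1,3): attacks (2,5) (3,4) (0,5) (2,1) (3,2) (0,1)
  WQ@(2,3): attacks (2,4) (2,5) (2,2) (2,1) (2,0) (3,3) (4,3) (5,3) (1,3) (3,4) (4,5) (3,2) (4,1) (1,4) (0,5) (1,2) (0,1) [ray(-1,0) blocked at (1,3); ray(1,-1) blocked at (4,1)]
  WB@(4,2): attacks (5,3) (5,1) (3,3) (2,4) (1,5) (3,1) (2,0)
  WQ@(5,2): attacks (5,3) (5,4) (5,5) (5,1) (5,0) (4,2) (4,3) (3,4) (2,5) (4,1) [ray(-1,0) blocked at (4,2); ray(-1,-1) blocked at (4,1)]
Union (24 distinct): (0,1) (0,5) (1,2) (1,3) (1,4) (1,5) (2,0) (2,1) (2,2) (2,4) (2,5) (3,1) (3,2) (3,3) (3,4) (4,1) (4,2) (4,3) (4,5) (5,0) (5,1) (5,3) (5,4) (5,5)

Answer: 24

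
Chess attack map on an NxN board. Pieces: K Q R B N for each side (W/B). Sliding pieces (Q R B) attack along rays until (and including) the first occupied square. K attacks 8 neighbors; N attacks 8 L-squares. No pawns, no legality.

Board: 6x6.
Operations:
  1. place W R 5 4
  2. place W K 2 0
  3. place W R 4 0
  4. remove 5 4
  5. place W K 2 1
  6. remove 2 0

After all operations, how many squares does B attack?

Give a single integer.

Op 1: place WR@(5,4)
Op 2: place WK@(2,0)
Op 3: place WR@(4,0)
Op 4: remove (5,4)
Op 5: place WK@(2,1)
Op 6: remove (2,0)
Per-piece attacks for B:
Union (0 distinct): (none)

Answer: 0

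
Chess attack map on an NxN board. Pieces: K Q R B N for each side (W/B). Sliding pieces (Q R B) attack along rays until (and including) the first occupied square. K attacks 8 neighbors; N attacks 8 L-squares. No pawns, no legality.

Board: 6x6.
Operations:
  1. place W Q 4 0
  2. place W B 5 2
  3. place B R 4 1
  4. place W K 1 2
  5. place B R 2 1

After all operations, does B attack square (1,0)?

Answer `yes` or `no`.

Answer: no

Derivation:
Op 1: place WQ@(4,0)
Op 2: place WB@(5,2)
Op 3: place BR@(4,1)
Op 4: place WK@(1,2)
Op 5: place BR@(2,1)
Per-piece attacks for B:
  BR@(2,1): attacks (2,2) (2,3) (2,4) (2,5) (2,0) (3,1) (4,1) (1,1) (0,1) [ray(1,0) blocked at (4,1)]
  BR@(4,1): attacks (4,2) (4,3) (4,4) (4,5) (4,0) (5,1) (3,1) (2,1) [ray(0,-1) blocked at (4,0); ray(-1,0) blocked at (2,1)]
B attacks (1,0): no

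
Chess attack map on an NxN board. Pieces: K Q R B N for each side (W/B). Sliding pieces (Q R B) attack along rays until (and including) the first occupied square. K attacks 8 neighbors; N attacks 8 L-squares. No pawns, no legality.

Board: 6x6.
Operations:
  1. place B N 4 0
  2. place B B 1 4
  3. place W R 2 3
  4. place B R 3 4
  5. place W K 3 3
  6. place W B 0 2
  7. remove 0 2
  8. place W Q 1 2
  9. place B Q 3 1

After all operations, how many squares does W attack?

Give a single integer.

Op 1: place BN@(4,0)
Op 2: place BB@(1,4)
Op 3: place WR@(2,3)
Op 4: place BR@(3,4)
Op 5: place WK@(3,3)
Op 6: place WB@(0,2)
Op 7: remove (0,2)
Op 8: place WQ@(1,2)
Op 9: place BQ@(3,1)
Per-piece attacks for W:
  WQ@(1,2): attacks (1,3) (1,4) (1,1) (1,0) (2,2) (3,2) (4,2) (5,2) (0,2) (2,3) (2,1) (3,0) (0,3) (0,1) [ray(0,1) blocked at (1,4); ray(1,1) blocked at (2,3)]
  WR@(2,3): attacks (2,4) (2,5) (2,2) (2,1) (2,0) (3,3) (1,3) (0,3) [ray(1,0) blocked at (3,3)]
  WK@(3,3): attacks (3,4) (3,2) (4,3) (2,3) (4,4) (4,2) (2,4) (2,2)
Union (21 distinct): (0,1) (0,2) (0,3) (1,0) (1,1) (1,3) (1,4) (2,0) (2,1) (2,2) (2,3) (2,4) (2,5) (3,0) (3,2) (3,3) (3,4) (4,2) (4,3) (4,4) (5,2)

Answer: 21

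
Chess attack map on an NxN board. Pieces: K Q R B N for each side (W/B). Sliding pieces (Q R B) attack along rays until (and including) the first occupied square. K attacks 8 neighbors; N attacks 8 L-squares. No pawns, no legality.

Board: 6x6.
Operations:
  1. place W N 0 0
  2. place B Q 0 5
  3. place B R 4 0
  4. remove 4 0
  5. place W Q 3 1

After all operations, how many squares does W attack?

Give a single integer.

Answer: 18

Derivation:
Op 1: place WN@(0,0)
Op 2: place BQ@(0,5)
Op 3: place BR@(4,0)
Op 4: remove (4,0)
Op 5: place WQ@(3,1)
Per-piece attacks for W:
  WN@(0,0): attacks (1,2) (2,1)
  WQ@(3,1): attacks (3,2) (3,3) (3,4) (3,5) (3,0) (4,1) (5,1) (2,1) (1,1) (0,1) (4,2) (5,3) (4,0) (2,2) (1,3) (0,4) (2,0)
Union (18 distinct): (0,1) (0,4) (1,1) (1,2) (1,3) (2,0) (2,1) (2,2) (3,0) (3,2) (3,3) (3,4) (3,5) (4,0) (4,1) (4,2) (5,1) (5,3)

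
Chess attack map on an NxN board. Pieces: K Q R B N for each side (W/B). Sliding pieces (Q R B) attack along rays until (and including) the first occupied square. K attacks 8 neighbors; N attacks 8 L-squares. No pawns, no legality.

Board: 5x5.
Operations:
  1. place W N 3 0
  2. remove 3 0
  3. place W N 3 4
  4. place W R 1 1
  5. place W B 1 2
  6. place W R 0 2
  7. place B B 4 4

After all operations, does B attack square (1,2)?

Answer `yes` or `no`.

Op 1: place WN@(3,0)
Op 2: remove (3,0)
Op 3: place WN@(3,4)
Op 4: place WR@(1,1)
Op 5: place WB@(1,2)
Op 6: place WR@(0,2)
Op 7: place BB@(4,4)
Per-piece attacks for B:
  BB@(4,4): attacks (3,3) (2,2) (1,1) [ray(-1,-1) blocked at (1,1)]
B attacks (1,2): no

Answer: no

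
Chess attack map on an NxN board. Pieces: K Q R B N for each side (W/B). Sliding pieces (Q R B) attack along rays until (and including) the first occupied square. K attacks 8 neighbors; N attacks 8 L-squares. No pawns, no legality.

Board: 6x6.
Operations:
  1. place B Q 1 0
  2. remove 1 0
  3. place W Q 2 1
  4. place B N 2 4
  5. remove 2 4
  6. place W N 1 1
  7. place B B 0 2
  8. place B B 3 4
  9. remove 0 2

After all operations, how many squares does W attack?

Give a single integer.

Answer: 16

Derivation:
Op 1: place BQ@(1,0)
Op 2: remove (1,0)
Op 3: place WQ@(2,1)
Op 4: place BN@(2,4)
Op 5: remove (2,4)
Op 6: place WN@(1,1)
Op 7: place BB@(0,2)
Op 8: place BB@(3,4)
Op 9: remove (0,2)
Per-piece attacks for W:
  WN@(1,1): attacks (2,3) (3,2) (0,3) (3,0)
  WQ@(2,1): attacks (2,2) (2,3) (2,4) (2,5) (2,0) (3,1) (4,1) (5,1) (1,1) (3,2) (4,3) (5,4) (3,0) (1,2) (0,3) (1,0) [ray(-1,0) blocked at (1,1)]
Union (16 distinct): (0,3) (1,0) (1,1) (1,2) (2,0) (2,2) (2,3) (2,4) (2,5) (3,0) (3,1) (3,2) (4,1) (4,3) (5,1) (5,4)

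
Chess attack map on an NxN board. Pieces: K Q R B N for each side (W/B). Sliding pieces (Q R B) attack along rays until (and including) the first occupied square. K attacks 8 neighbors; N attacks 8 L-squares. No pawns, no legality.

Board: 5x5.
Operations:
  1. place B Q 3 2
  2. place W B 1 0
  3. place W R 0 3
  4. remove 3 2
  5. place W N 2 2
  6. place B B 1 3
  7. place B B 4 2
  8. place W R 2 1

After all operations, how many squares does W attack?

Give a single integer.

Answer: 17

Derivation:
Op 1: place BQ@(3,2)
Op 2: place WB@(1,0)
Op 3: place WR@(0,3)
Op 4: remove (3,2)
Op 5: place WN@(2,2)
Op 6: place BB@(1,3)
Op 7: place BB@(4,2)
Op 8: place WR@(2,1)
Per-piece attacks for W:
  WR@(0,3): attacks (0,4) (0,2) (0,1) (0,0) (1,3) [ray(1,0) blocked at (1,3)]
  WB@(1,0): attacks (2,1) (0,1) [ray(1,1) blocked at (2,1)]
  WR@(2,1): attacks (2,2) (2,0) (3,1) (4,1) (1,1) (0,1) [ray(0,1) blocked at (2,2)]
  WN@(2,2): attacks (3,4) (4,3) (1,4) (0,3) (3,0) (4,1) (1,0) (0,1)
Union (17 distinct): (0,0) (0,1) (0,2) (0,3) (0,4) (1,0) (1,1) (1,3) (1,4) (2,0) (2,1) (2,2) (3,0) (3,1) (3,4) (4,1) (4,3)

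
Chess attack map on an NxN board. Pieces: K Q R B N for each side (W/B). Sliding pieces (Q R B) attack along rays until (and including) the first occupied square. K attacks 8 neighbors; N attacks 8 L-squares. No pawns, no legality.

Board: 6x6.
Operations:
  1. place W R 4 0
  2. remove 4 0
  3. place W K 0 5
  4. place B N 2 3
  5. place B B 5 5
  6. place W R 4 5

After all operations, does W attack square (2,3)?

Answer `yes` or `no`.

Op 1: place WR@(4,0)
Op 2: remove (4,0)
Op 3: place WK@(0,5)
Op 4: place BN@(2,3)
Op 5: place BB@(5,5)
Op 6: place WR@(4,5)
Per-piece attacks for W:
  WK@(0,5): attacks (0,4) (1,5) (1,4)
  WR@(4,5): attacks (4,4) (4,3) (4,2) (4,1) (4,0) (5,5) (3,5) (2,5) (1,5) (0,5) [ray(1,0) blocked at (5,5); ray(-1,0) blocked at (0,5)]
W attacks (2,3): no

Answer: no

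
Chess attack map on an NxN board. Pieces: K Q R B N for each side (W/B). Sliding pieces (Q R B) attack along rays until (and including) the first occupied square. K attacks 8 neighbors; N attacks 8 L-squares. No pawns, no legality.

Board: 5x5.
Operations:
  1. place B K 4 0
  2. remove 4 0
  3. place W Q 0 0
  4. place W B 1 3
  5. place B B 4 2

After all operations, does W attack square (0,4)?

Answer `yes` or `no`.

Answer: yes

Derivation:
Op 1: place BK@(4,0)
Op 2: remove (4,0)
Op 3: place WQ@(0,0)
Op 4: place WB@(1,3)
Op 5: place BB@(4,2)
Per-piece attacks for W:
  WQ@(0,0): attacks (0,1) (0,2) (0,3) (0,4) (1,0) (2,0) (3,0) (4,0) (1,1) (2,2) (3,3) (4,4)
  WB@(1,3): attacks (2,4) (2,2) (3,1) (4,0) (0,4) (0,2)
W attacks (0,4): yes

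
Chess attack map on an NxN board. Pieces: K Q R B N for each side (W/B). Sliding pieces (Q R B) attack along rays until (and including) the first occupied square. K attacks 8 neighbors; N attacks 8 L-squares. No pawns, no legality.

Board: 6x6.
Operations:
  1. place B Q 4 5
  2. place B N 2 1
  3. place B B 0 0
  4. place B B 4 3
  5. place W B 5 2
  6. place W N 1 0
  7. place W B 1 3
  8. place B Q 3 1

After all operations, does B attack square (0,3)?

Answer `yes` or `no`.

Answer: no

Derivation:
Op 1: place BQ@(4,5)
Op 2: place BN@(2,1)
Op 3: place BB@(0,0)
Op 4: place BB@(4,3)
Op 5: place WB@(5,2)
Op 6: place WN@(1,0)
Op 7: place WB@(1,3)
Op 8: place BQ@(3,1)
Per-piece attacks for B:
  BB@(0,0): attacks (1,1) (2,2) (3,3) (4,4) (5,5)
  BN@(2,1): attacks (3,3) (4,2) (1,3) (0,2) (4,0) (0,0)
  BQ@(3,1): attacks (3,2) (3,3) (3,4) (3,5) (3,0) (4,1) (5,1) (2,1) (4,2) (5,3) (4,0) (2,2) (1,3) (2,0) [ray(-1,0) blocked at (2,1); ray(-1,1) blocked at (1,3)]
  BB@(4,3): attacks (5,4) (5,2) (3,4) (2,5) (3,2) (2,1) [ray(1,-1) blocked at (5,2); ray(-1,-1) blocked at (2,1)]
  BQ@(4,5): attacks (4,4) (4,3) (5,5) (3,5) (2,5) (1,5) (0,5) (5,4) (3,4) (2,3) (1,2) (0,1) [ray(0,-1) blocked at (4,3)]
B attacks (0,3): no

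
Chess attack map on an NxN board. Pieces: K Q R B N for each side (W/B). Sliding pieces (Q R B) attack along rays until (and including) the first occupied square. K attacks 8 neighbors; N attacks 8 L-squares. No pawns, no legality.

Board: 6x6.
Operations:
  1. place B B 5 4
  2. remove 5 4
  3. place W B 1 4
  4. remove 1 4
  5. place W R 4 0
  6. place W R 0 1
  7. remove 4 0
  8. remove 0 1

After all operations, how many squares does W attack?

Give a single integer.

Answer: 0

Derivation:
Op 1: place BB@(5,4)
Op 2: remove (5,4)
Op 3: place WB@(1,4)
Op 4: remove (1,4)
Op 5: place WR@(4,0)
Op 6: place WR@(0,1)
Op 7: remove (4,0)
Op 8: remove (0,1)
Per-piece attacks for W:
Union (0 distinct): (none)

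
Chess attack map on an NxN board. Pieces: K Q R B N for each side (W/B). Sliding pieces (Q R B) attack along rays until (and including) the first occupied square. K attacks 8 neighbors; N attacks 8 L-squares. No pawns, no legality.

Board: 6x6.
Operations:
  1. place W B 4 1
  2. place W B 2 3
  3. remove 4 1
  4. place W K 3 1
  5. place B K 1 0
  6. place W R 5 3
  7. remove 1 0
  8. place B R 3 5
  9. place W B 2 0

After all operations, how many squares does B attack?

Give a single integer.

Answer: 9

Derivation:
Op 1: place WB@(4,1)
Op 2: place WB@(2,3)
Op 3: remove (4,1)
Op 4: place WK@(3,1)
Op 5: place BK@(1,0)
Op 6: place WR@(5,3)
Op 7: remove (1,0)
Op 8: place BR@(3,5)
Op 9: place WB@(2,0)
Per-piece attacks for B:
  BR@(3,5): attacks (3,4) (3,3) (3,2) (3,1) (4,5) (5,5) (2,5) (1,5) (0,5) [ray(0,-1) blocked at (3,1)]
Union (9 distinct): (0,5) (1,5) (2,5) (3,1) (3,2) (3,3) (3,4) (4,5) (5,5)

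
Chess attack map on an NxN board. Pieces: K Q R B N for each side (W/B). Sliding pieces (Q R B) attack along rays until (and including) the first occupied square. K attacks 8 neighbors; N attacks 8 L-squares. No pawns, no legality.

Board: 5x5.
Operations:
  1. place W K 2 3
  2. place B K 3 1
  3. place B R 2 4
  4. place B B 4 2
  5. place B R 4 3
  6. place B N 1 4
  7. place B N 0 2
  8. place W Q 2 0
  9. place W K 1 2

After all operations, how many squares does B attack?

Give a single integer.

Op 1: place WK@(2,3)
Op 2: place BK@(3,1)
Op 3: place BR@(2,4)
Op 4: place BB@(4,2)
Op 5: place BR@(4,3)
Op 6: place BN@(1,4)
Op 7: place BN@(0,2)
Op 8: place WQ@(2,0)
Op 9: place WK@(1,2)
Per-piece attacks for B:
  BN@(0,2): attacks (1,4) (2,3) (1,0) (2,1)
  BN@(1,4): attacks (2,2) (3,3) (0,2)
  BR@(2,4): attacks (2,3) (3,4) (4,4) (1,4) [ray(0,-1) blocked at (2,3); ray(-1,0) blocked at (1,4)]
  BK@(3,1): attacks (3,2) (3,0) (4,1) (2,1) (4,2) (4,0) (2,2) (2,0)
  BB@(4,2): attacks (3,3) (2,4) (3,1) [ray(-1,1) blocked at (2,4); ray(-1,-1) blocked at (3,1)]
  BR@(4,3): attacks (4,4) (4,2) (3,3) (2,3) [ray(0,-1) blocked at (4,2); ray(-1,0) blocked at (2,3)]
Union (17 distinct): (0,2) (1,0) (1,4) (2,0) (2,1) (2,2) (2,3) (2,4) (3,0) (3,1) (3,2) (3,3) (3,4) (4,0) (4,1) (4,2) (4,4)

Answer: 17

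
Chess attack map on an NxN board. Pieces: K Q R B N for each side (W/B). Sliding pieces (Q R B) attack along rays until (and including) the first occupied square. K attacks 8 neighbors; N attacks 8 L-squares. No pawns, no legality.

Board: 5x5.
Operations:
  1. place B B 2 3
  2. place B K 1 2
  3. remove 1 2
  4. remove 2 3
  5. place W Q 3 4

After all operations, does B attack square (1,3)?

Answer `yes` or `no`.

Answer: no

Derivation:
Op 1: place BB@(2,3)
Op 2: place BK@(1,2)
Op 3: remove (1,2)
Op 4: remove (2,3)
Op 5: place WQ@(3,4)
Per-piece attacks for B:
B attacks (1,3): no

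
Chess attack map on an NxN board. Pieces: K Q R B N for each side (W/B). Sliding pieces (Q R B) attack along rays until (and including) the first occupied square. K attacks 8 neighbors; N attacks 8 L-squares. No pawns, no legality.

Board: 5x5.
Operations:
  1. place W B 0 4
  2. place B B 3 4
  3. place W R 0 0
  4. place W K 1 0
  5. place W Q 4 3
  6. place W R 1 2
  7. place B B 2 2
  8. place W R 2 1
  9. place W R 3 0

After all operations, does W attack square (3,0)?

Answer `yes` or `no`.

Op 1: place WB@(0,4)
Op 2: place BB@(3,4)
Op 3: place WR@(0,0)
Op 4: place WK@(1,0)
Op 5: place WQ@(4,3)
Op 6: place WR@(1,2)
Op 7: place BB@(2,2)
Op 8: place WR@(2,1)
Op 9: place WR@(3,0)
Per-piece attacks for W:
  WR@(0,0): attacks (0,1) (0,2) (0,3) (0,4) (1,0) [ray(0,1) blocked at (0,4); ray(1,0) blocked at (1,0)]
  WB@(0,4): attacks (1,3) (2,2) [ray(1,-1) blocked at (2,2)]
  WK@(1,0): attacks (1,1) (2,0) (0,0) (2,1) (0,1)
  WR@(1,2): attacks (1,3) (1,4) (1,1) (1,0) (2,2) (0,2) [ray(0,-1) blocked at (1,0); ray(1,0) blocked at (2,2)]
  WR@(2,1): attacks (2,2) (2,0) (3,1) (4,1) (1,1) (0,1) [ray(0,1) blocked at (2,2)]
  WR@(3,0): attacks (3,1) (3,2) (3,3) (3,4) (4,0) (2,0) (1,0) [ray(0,1) blocked at (3,4); ray(-1,0) blocked at (1,0)]
  WQ@(4,3): attacks (4,4) (4,2) (4,1) (4,0) (3,3) (2,3) (1,3) (0,3) (3,4) (3,2) (2,1) [ray(-1,1) blocked at (3,4); ray(-1,-1) blocked at (2,1)]
W attacks (3,0): no

Answer: no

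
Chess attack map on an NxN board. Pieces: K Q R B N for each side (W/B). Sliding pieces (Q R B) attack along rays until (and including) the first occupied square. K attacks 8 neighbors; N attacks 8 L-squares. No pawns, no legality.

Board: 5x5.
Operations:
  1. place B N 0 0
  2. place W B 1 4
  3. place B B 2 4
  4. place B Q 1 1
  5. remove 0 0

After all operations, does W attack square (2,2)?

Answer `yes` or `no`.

Op 1: place BN@(0,0)
Op 2: place WB@(1,4)
Op 3: place BB@(2,4)
Op 4: place BQ@(1,1)
Op 5: remove (0,0)
Per-piece attacks for W:
  WB@(1,4): attacks (2,3) (3,2) (4,1) (0,3)
W attacks (2,2): no

Answer: no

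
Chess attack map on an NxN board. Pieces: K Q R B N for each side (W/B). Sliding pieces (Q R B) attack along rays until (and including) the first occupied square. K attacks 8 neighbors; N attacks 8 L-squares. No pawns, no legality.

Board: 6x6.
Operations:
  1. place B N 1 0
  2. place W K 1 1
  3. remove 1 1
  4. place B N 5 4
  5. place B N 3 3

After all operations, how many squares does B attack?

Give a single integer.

Answer: 14

Derivation:
Op 1: place BN@(1,0)
Op 2: place WK@(1,1)
Op 3: remove (1,1)
Op 4: place BN@(5,4)
Op 5: place BN@(3,3)
Per-piece attacks for B:
  BN@(1,0): attacks (2,2) (3,1) (0,2)
  BN@(3,3): attacks (4,5) (5,4) (2,5) (1,4) (4,1) (5,2) (2,1) (1,2)
  BN@(5,4): attacks (3,5) (4,2) (3,3)
Union (14 distinct): (0,2) (1,2) (1,4) (2,1) (2,2) (2,5) (3,1) (3,3) (3,5) (4,1) (4,2) (4,5) (5,2) (5,4)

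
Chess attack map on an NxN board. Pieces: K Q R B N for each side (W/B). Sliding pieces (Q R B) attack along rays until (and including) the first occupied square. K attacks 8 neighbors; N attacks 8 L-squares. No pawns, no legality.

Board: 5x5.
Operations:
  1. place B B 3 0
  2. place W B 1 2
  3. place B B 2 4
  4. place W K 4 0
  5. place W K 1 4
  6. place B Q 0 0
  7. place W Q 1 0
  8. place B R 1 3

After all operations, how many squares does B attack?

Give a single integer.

Op 1: place BB@(3,0)
Op 2: place WB@(1,2)
Op 3: place BB@(2,4)
Op 4: place WK@(4,0)
Op 5: place WK@(1,4)
Op 6: place BQ@(0,0)
Op 7: place WQ@(1,0)
Op 8: place BR@(1,3)
Per-piece attacks for B:
  BQ@(0,0): attacks (0,1) (0,2) (0,3) (0,4) (1,0) (1,1) (2,2) (3,3) (4,4) [ray(1,0) blocked at (1,0)]
  BR@(1,3): attacks (1,4) (1,2) (2,3) (3,3) (4,3) (0,3) [ray(0,1) blocked at (1,4); ray(0,-1) blocked at (1,2)]
  BB@(2,4): attacks (3,3) (4,2) (1,3) [ray(-1,-1) blocked at (1,3)]
  BB@(3,0): attacks (4,1) (2,1) (1,2) [ray(-1,1) blocked at (1,2)]
Union (17 distinct): (0,1) (0,2) (0,3) (0,4) (1,0) (1,1) (1,2) (1,3) (1,4) (2,1) (2,2) (2,3) (3,3) (4,1) (4,2) (4,3) (4,4)

Answer: 17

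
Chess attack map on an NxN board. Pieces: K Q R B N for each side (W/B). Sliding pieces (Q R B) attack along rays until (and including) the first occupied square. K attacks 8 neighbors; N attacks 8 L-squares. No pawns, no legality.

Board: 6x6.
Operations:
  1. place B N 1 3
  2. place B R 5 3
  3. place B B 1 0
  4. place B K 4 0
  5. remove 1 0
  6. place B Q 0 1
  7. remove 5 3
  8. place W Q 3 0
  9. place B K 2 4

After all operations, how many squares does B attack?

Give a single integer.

Answer: 25

Derivation:
Op 1: place BN@(1,3)
Op 2: place BR@(5,3)
Op 3: place BB@(1,0)
Op 4: place BK@(4,0)
Op 5: remove (1,0)
Op 6: place BQ@(0,1)
Op 7: remove (5,3)
Op 8: place WQ@(3,0)
Op 9: place BK@(2,4)
Per-piece attacks for B:
  BQ@(0,1): attacks (0,2) (0,3) (0,4) (0,5) (0,0) (1,1) (2,1) (3,1) (4,1) (5,1) (1,2) (2,3) (3,4) (4,5) (1,0)
  BN@(1,3): attacks (2,5) (3,4) (0,5) (2,1) (3,2) (0,1)
  BK@(2,4): attacks (2,5) (2,3) (3,4) (1,4) (3,5) (3,3) (1,5) (1,3)
  BK@(4,0): attacks (4,1) (5,0) (3,0) (5,1) (3,1)
Union (25 distinct): (0,0) (0,1) (0,2) (0,3) (0,4) (0,5) (1,0) (1,1) (1,2) (1,3) (1,4) (1,5) (2,1) (2,3) (2,5) (3,0) (3,1) (3,2) (3,3) (3,4) (3,5) (4,1) (4,5) (5,0) (5,1)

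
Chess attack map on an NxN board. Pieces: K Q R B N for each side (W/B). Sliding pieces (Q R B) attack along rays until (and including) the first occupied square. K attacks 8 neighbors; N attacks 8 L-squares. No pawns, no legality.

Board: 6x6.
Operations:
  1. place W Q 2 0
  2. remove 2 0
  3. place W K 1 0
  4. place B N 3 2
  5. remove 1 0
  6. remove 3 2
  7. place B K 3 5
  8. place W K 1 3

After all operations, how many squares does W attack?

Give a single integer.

Op 1: place WQ@(2,0)
Op 2: remove (2,0)
Op 3: place WK@(1,0)
Op 4: place BN@(3,2)
Op 5: remove (1,0)
Op 6: remove (3,2)
Op 7: place BK@(3,5)
Op 8: place WK@(1,3)
Per-piece attacks for W:
  WK@(1,3): attacks (1,4) (1,2) (2,3) (0,3) (2,4) (2,2) (0,4) (0,2)
Union (8 distinct): (0,2) (0,3) (0,4) (1,2) (1,4) (2,2) (2,3) (2,4)

Answer: 8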